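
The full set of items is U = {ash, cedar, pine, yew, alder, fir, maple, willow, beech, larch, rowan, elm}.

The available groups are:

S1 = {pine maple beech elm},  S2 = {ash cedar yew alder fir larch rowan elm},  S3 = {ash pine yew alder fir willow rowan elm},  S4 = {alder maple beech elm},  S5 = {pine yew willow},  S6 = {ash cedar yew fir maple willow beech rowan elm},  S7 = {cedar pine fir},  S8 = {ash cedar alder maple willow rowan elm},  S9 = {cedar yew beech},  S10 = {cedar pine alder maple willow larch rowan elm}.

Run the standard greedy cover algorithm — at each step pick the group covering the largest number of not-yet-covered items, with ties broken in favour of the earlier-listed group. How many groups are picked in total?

2

Greedy: pick S6 (covers 9 new) → pick S10 (covers 3 new). Total picks: 2.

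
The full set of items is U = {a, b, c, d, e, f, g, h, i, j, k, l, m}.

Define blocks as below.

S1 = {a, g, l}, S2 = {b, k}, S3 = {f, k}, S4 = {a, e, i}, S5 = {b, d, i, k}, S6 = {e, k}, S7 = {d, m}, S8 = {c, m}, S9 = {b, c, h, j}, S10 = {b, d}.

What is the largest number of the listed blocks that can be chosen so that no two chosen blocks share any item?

4

S1, S3, S8, S10 are pairwise disjoint (S1={a,g,l}; S3={f,k}; S8={c,m}; S10={b,d}).
Every remaining block overlaps one of these, and no 5 of the listed blocks are pairwise disjoint, so 4 is the maximum.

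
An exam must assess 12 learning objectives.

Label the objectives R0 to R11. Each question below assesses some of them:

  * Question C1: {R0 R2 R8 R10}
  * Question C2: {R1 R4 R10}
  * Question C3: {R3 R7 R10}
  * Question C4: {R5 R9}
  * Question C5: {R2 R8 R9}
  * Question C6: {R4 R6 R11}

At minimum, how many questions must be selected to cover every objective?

C1 and C2 and C3 and C4 and C6 together: C1 ∪ C2 ∪ C3 ∪ C4 ∪ C6 = {R0, R1, R2, R3, R4, R5, R6, R7, R8, R9, R10, R11} — every objective is covered.
No 4 of the 6 questions cover everything (all 15 combinations miss at least one objective), so 5 is optimal.

5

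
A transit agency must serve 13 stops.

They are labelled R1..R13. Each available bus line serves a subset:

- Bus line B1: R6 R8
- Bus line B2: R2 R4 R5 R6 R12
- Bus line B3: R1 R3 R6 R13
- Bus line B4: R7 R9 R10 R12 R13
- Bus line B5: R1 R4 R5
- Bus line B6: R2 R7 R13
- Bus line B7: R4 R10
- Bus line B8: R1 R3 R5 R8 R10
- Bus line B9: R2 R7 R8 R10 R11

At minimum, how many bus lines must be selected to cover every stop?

Take {B3, B4, B5, B9}. Their union is {R1, R2, R3, R4, R5, R6, R7, R8, R9, R10, R11, R12, R13}, which is all 13 stops.
No 3 of the 9 bus lines cover everything (all 84 combinations miss at least one stop), so 4 is optimal.

4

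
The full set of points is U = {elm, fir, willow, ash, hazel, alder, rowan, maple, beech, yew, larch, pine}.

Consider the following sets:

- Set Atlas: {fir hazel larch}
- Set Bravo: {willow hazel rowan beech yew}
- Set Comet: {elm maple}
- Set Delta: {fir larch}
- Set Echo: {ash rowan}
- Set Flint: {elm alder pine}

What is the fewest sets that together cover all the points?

Bravo, Comet, Delta, Echo, and Flint cover everything between them: the union {elm, fir, willow, ash, hazel, alder, rowan, maple, beech, yew, larch, pine} is all of U.
No 4 of the 6 sets cover everything (all 15 combinations miss at least one point), so 5 is optimal.

5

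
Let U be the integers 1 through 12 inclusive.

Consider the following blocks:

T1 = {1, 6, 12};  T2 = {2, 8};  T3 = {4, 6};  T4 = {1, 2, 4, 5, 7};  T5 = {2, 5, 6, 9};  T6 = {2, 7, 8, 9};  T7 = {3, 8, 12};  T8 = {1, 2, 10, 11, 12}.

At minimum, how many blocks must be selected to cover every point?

T4 and T5 and T7 and T8 together: T4 ∪ T5 ∪ T7 ∪ T8 = {1, 2, 3, 4, 5, 6, 7, 8, 9, 10, 11, 12} — every point is covered.
Only T8 contains 10, so T8 is forced; the remaining 7 points need at least 3 more blocks (each remaining block adds at most 3) — so at least 4 blocks are needed, and 4 is optimal.

4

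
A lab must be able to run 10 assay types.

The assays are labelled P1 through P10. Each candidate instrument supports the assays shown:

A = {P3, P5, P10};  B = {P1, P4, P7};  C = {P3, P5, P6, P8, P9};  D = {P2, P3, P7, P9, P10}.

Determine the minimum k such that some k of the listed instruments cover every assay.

3

Take {B, C, D}. Their union is {P1, P2, P3, P4, P5, P6, P7, P8, P9, P10}, which is all 10 assays.
Only B contains P1, so B is forced; the remaining 7 assays need at least 2 more instruments (each remaining instrument adds at most 5) — so at least 3 instruments are needed, and 3 is optimal.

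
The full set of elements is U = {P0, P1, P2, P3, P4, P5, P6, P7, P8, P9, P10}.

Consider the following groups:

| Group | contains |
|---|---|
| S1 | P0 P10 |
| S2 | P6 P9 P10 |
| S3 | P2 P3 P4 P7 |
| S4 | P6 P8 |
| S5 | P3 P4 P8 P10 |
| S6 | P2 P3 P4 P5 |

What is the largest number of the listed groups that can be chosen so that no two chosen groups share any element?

3

S1, S4, S6 are pairwise disjoint (S1={P0,P10}; S4={P6,P8}; S6={P2,P3,P4,P5}).
Every remaining group overlaps one of these, and no 4 of the listed groups are pairwise disjoint, so 3 is the maximum.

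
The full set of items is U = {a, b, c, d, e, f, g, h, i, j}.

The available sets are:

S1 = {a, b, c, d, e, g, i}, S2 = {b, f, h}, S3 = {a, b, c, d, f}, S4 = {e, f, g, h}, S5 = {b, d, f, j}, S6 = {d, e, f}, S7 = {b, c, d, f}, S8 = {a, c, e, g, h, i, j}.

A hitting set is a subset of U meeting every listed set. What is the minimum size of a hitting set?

2

The 2 items {f, i} hit every set.
No single item lies in every set, so at least 2 are needed and 2 is optimal.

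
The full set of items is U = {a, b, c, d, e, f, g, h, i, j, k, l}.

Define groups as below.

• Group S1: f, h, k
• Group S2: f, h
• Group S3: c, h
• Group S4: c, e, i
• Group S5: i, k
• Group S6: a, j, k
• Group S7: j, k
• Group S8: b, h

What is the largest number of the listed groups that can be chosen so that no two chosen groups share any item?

3

S2, S4, S7 are pairwise disjoint (S2={f,h}; S4={c,e,i}; S7={j,k}).
Every remaining group overlaps one of these, and no 4 of the listed groups are pairwise disjoint, so 3 is the maximum.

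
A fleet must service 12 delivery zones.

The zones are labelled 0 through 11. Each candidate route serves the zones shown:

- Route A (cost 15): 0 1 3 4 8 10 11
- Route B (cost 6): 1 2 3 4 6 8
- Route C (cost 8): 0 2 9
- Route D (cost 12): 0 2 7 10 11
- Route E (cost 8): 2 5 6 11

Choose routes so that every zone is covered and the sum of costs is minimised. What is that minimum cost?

34

B, C, D, E together cover every zone (B ∪ C ∪ D ∪ E = {0, 1, 2, 3, 4, 5, 6, 7, 8, 9, 10, 11}); total cost 6 + 8 + 12 + 8 = 34.
No covering selection has total cost below 34.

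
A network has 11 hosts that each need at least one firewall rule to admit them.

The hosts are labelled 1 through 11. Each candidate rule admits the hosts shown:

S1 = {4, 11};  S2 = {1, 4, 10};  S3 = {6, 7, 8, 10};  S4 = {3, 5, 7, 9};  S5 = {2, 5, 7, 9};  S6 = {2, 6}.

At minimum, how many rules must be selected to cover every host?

Take {S1, S2, S3, S4, S6}. Their union is {1, 2, 3, 4, 5, 6, 7, 8, 9, 10, 11}, which is all 11 hosts.
No 4 of the 6 rules cover everything (all 15 combinations miss at least one host), so 5 is optimal.

5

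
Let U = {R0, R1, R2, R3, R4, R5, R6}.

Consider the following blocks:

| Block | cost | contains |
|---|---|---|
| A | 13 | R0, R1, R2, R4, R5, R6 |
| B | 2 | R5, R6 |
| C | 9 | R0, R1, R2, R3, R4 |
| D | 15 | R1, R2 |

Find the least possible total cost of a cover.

11

B, C together cover every element (B ∪ C = {R0, R1, R2, R3, R4, R5, R6}); total cost 2 + 9 = 11.
No covering selection has total cost below 11.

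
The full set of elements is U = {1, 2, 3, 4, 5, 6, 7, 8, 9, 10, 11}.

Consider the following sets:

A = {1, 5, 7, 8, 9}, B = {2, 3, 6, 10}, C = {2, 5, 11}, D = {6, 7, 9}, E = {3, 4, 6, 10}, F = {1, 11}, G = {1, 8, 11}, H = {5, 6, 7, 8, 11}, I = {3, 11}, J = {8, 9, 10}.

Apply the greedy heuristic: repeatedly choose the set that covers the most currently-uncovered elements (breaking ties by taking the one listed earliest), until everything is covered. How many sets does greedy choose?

Greedy: pick A (covers 5 new) → pick B (covers 4 new) → pick C (covers 1 new) → pick E (covers 1 new). Total picks: 4.
(The true minimum cover uses only 3 sets, so greedy is not optimal here.)

4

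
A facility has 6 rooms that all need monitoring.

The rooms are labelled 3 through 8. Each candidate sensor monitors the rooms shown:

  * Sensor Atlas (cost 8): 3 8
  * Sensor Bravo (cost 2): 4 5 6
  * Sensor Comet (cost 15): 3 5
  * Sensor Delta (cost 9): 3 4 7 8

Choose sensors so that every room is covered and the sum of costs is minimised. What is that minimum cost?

Bravo, Delta together cover every room (Bravo ∪ Delta = {3, 4, 5, 6, 7, 8}); total cost 2 + 9 = 11.
No covering selection has total cost below 11.

11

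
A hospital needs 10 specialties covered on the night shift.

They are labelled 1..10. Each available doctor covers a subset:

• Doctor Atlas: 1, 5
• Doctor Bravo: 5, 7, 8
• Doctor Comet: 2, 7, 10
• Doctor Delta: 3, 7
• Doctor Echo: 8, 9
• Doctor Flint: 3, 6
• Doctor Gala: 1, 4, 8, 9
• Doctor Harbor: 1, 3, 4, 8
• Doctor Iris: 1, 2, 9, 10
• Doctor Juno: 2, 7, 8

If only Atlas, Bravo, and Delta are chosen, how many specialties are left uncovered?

5

Union of Atlas, Bravo, Delta = {1, 3, 5, 7, 8}.
Not covered: 2, 4, 6, 9, 10 — 5 specialties.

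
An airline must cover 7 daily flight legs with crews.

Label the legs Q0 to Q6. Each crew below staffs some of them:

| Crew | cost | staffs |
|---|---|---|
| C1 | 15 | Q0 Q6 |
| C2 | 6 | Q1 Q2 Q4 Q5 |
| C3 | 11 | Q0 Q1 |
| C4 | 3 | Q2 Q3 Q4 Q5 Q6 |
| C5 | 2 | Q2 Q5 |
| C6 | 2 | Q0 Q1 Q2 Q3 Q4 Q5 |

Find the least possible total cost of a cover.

5

C4, C6 together cover every leg (C4 ∪ C6 = {Q0, Q1, Q2, Q3, Q4, Q5, Q6}); total cost 3 + 2 = 5.
No covering selection has total cost below 5.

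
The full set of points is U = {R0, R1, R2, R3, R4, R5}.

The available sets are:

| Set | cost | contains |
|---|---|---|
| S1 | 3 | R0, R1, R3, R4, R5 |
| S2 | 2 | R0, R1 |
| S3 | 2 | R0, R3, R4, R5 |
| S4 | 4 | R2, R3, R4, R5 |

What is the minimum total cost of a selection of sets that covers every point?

6

S2, S4 together cover every point (S2 ∪ S4 = {R0, R1, R2, R3, R4, R5}); total cost 2 + 4 = 6.
The greedy pick S3, S2, S4 costs 8; no covering selection beats 6.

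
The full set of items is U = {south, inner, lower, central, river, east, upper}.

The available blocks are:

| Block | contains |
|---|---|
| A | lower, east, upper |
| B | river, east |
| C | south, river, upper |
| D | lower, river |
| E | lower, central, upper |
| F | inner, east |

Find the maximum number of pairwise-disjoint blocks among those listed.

2

D, F are pairwise disjoint (D={lower,river}; F={inner,east}).
Every remaining block overlaps one of these, and no 3 of the listed blocks are pairwise disjoint, so 2 is the maximum.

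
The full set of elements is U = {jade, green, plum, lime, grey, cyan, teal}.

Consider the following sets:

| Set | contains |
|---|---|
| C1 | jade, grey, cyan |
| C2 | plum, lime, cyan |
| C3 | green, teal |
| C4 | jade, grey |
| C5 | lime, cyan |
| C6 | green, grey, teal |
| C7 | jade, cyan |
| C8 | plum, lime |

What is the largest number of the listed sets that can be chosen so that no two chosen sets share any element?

C3, C4, C5 are pairwise disjoint (C3={green,teal}; C4={jade,grey}; C5={lime,cyan}).
Every remaining set overlaps one of these, and no 4 of the listed sets are pairwise disjoint, so 3 is the maximum.

3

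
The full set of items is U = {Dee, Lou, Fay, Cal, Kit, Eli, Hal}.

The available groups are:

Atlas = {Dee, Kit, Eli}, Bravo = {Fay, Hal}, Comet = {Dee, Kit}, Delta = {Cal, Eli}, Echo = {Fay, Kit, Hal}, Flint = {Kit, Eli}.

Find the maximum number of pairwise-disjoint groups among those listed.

Bravo, Comet, Delta are pairwise disjoint (Bravo={Fay,Hal}; Comet={Dee,Kit}; Delta={Cal,Eli}).
Every remaining group overlaps one of these, and no 4 of the listed groups are pairwise disjoint, so 3 is the maximum.

3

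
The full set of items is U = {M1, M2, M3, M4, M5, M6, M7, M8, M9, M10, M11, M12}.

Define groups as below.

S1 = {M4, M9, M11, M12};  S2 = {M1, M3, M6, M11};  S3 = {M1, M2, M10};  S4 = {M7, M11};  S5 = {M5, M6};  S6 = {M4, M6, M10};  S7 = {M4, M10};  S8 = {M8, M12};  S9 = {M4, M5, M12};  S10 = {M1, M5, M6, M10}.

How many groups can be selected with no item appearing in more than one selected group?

S4, S5, S7, S8 are pairwise disjoint (S4={M7,M11}; S5={M5,M6}; S7={M4,M10}; S8={M8,M12}).
Every remaining group overlaps one of these, and no 5 of the listed groups are pairwise disjoint, so 4 is the maximum.

4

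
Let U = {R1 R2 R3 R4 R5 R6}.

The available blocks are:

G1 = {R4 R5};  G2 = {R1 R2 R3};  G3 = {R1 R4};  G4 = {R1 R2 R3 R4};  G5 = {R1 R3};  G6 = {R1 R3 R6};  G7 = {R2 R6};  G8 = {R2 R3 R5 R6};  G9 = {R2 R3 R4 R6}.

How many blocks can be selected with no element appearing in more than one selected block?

G1, G5, G7 are pairwise disjoint (G1={R4,R5}; G5={R1,R3}; G7={R2,R6}).
Every remaining block overlaps one of these, and no 4 of the listed blocks are pairwise disjoint, so 3 is the maximum.

3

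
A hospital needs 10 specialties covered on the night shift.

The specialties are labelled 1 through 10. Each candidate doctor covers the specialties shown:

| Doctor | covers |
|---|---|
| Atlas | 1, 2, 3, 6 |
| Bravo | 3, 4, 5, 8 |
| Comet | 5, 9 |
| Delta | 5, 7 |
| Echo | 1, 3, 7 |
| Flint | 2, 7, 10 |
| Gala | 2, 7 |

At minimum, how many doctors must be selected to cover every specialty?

4

Take {Atlas, Bravo, Comet, Flint}. Their union is {1, 2, 3, 4, 5, 6, 7, 8, 9, 10}, which is all 10 specialties.
No 3 of the 7 doctors cover everything (all 35 combinations miss at least one specialty), so 4 is optimal.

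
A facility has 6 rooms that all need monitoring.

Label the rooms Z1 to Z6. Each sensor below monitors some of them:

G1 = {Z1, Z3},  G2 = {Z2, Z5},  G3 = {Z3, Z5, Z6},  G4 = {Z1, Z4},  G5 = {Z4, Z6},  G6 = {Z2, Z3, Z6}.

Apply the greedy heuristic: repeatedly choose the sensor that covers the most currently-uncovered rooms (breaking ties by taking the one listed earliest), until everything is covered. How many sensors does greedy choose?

3

Greedy: pick G3 (covers 3 new) → pick G4 (covers 2 new) → pick G2 (covers 1 new). Total picks: 3.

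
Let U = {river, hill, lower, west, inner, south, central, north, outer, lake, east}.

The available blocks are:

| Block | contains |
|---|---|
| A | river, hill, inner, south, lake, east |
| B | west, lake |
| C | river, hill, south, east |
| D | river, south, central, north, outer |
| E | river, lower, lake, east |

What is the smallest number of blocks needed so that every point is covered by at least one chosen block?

4

A and B and D and E together: A ∪ B ∪ D ∪ E = {river, hill, lower, west, inner, south, central, north, outer, lake, east} — every point is covered.
No 3 of the 5 blocks cover everything (all 10 combinations miss at least one point), so 4 is optimal.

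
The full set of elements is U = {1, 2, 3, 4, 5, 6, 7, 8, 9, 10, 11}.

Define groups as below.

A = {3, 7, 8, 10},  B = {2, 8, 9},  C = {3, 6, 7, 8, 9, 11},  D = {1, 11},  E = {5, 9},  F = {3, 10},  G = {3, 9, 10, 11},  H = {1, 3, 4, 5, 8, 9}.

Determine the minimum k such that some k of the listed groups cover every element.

4

B, C, F, and H cover everything between them: the union {1, 2, 3, 4, 5, 6, 7, 8, 9, 10, 11} is all of U.
No 3 of the 8 groups cover everything (all 56 combinations miss at least one element), so 4 is optimal.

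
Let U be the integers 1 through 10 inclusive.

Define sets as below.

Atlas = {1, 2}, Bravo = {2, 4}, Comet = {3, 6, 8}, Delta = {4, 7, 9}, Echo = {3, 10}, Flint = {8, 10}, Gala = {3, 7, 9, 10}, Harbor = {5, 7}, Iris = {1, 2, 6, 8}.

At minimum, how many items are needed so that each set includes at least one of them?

H = {2, 7, 8, 10} meets every set (each contains at least one member of H), and |H| = 4.
No choice of 3 items meets every set, so 4 is the minimum.

4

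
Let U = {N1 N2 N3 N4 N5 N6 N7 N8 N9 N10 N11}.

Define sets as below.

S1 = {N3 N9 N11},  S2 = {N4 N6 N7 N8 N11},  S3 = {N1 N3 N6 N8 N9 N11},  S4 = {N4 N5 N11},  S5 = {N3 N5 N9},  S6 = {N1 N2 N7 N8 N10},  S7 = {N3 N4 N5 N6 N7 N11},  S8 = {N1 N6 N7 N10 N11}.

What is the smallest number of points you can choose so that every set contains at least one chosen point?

The 3 points {N1, N5, N11} hit every set.
No choice of 2 points meets every set, so 3 is the minimum.

3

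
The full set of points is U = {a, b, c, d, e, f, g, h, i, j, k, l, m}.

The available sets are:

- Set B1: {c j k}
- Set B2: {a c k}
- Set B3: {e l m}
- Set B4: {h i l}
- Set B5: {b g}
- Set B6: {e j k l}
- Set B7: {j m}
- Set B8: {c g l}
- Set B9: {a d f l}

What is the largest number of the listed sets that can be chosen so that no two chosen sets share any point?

B2, B4, B5, B7 are pairwise disjoint (B2={a,c,k}; B4={h,i,l}; B5={b,g}; B7={j,m}).
Every remaining set overlaps one of these, and no 5 of the listed sets are pairwise disjoint, so 4 is the maximum.

4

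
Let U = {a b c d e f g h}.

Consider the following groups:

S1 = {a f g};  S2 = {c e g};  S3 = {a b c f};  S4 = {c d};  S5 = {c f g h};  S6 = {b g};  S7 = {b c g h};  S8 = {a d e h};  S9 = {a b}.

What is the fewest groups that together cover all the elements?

3

S3 and S5 and S8 together: S3 ∪ S5 ∪ S8 = {a, b, c, d, e, f, g, h} — every element is covered.
No 2 of the 9 groups cover everything (all 36 combinations miss at least one element), so 3 is optimal.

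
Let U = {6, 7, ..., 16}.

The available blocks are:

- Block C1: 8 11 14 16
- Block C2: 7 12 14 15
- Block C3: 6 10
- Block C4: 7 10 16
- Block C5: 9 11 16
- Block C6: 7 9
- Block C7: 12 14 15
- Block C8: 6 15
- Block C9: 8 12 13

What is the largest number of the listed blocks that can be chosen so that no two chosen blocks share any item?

C5, C8, C9 are pairwise disjoint (C5={9,11,16}; C8={6,15}; C9={8,12,13}).
Every remaining block overlaps one of these, and no 4 of the listed blocks are pairwise disjoint, so 3 is the maximum.

3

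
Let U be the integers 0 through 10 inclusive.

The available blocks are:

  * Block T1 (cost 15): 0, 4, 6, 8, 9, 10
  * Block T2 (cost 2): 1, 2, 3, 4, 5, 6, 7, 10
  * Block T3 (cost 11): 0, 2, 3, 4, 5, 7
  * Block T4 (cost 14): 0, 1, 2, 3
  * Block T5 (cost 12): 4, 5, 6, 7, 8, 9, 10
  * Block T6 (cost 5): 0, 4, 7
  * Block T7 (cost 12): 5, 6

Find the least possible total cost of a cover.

17

T1, T2 together cover every point (T1 ∪ T2 = {0, 1, 2, 3, 4, 5, 6, 7, 8, 9, 10}); total cost 15 + 2 = 17.
No covering selection has total cost below 17.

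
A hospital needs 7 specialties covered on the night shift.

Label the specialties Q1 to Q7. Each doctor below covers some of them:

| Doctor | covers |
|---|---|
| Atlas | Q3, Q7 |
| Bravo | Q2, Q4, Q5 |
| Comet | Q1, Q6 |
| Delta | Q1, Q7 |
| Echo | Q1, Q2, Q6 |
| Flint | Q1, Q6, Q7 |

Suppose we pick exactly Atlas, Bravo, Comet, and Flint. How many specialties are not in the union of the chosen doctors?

Union of Atlas, Bravo, Comet, Flint = {Q1, Q2, Q3, Q4, Q5, Q6, Q7} — that's every specialty, so 0 are uncovered.

0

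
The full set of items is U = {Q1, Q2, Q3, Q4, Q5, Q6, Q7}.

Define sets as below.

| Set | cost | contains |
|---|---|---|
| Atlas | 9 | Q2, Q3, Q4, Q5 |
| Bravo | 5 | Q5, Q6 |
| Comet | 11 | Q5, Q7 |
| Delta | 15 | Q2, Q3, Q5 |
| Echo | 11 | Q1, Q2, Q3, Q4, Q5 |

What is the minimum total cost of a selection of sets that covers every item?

27

Bravo, Comet, Echo together cover every item (Bravo ∪ Comet ∪ Echo = {Q1, Q2, Q3, Q4, Q5, Q6, Q7}); total cost 5 + 11 + 11 = 27.
No covering selection has total cost below 27.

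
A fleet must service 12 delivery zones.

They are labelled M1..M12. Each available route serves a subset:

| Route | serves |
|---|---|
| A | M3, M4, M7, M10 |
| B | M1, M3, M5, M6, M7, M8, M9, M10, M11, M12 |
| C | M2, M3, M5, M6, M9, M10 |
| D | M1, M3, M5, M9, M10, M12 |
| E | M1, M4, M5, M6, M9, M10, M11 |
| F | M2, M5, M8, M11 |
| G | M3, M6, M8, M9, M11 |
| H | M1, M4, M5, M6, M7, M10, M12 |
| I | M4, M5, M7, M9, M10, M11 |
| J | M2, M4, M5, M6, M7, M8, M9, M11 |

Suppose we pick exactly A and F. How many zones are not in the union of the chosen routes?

Union of A, F = {M2, M3, M4, M5, M7, M8, M10, M11}.
Not covered: M1, M6, M9, M12 — 4 zones.

4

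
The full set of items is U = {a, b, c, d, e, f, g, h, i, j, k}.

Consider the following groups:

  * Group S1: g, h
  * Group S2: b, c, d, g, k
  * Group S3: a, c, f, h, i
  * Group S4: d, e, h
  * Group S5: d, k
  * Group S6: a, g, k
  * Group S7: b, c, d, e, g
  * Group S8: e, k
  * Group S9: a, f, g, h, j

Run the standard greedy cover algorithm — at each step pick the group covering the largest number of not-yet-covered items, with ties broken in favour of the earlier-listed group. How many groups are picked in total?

Greedy: pick S2 (covers 5 new) → pick S3 (covers 4 new) → pick S4 (covers 1 new) → pick S9 (covers 1 new). Total picks: 4.

4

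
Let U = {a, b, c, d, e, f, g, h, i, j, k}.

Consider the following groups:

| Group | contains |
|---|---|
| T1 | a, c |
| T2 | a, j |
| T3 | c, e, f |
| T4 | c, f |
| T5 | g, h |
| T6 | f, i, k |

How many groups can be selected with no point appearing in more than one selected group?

T2, T4, T5 are pairwise disjoint (T2={a,j}; T4={c,f}; T5={g,h}).
Every remaining group overlaps one of these, and no 4 of the listed groups are pairwise disjoint, so 3 is the maximum.

3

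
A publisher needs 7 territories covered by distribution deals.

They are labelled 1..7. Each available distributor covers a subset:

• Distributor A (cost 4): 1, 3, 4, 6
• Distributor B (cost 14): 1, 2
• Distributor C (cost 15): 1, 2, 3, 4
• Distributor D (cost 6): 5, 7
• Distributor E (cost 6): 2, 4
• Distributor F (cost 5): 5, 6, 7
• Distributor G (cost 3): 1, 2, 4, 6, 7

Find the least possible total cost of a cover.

12

A, F, G together cover every territory (A ∪ F ∪ G = {1, 2, 3, 4, 5, 6, 7}); total cost 4 + 5 + 3 = 12.
No covering selection has total cost below 12.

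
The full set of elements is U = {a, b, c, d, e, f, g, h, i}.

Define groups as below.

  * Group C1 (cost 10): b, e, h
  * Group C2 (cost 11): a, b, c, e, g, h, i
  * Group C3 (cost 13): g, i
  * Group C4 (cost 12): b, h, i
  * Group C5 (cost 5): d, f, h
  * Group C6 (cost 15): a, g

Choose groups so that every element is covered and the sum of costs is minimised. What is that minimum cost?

16

C2, C5 together cover every element (C2 ∪ C5 = {a, b, c, d, e, f, g, h, i}); total cost 11 + 5 = 16.
No covering selection has total cost below 16.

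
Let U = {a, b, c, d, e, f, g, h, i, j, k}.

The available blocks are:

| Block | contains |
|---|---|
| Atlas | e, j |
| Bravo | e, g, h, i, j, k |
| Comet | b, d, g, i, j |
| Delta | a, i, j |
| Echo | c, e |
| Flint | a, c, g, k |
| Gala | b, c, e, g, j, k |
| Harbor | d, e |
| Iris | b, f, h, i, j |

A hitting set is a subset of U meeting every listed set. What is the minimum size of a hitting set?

Take T = {c, e, j}. Each listed block contains at least one of these, so T is a hitting set of size 3.
The blocks Flint, Harbor, Iris are pairwise disjoint, so any hitting set needs a separate item for each — at least 3. Hence 3 is optimal.

3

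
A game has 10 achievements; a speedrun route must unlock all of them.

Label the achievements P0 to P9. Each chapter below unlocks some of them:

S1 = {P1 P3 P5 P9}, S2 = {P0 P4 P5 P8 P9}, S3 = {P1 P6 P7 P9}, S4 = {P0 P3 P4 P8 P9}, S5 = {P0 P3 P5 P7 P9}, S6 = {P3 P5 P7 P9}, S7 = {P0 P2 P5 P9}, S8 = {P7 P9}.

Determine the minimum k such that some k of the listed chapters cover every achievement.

3

Take {S3, S4, S7}. Their union is {P0, P1, P2, P3, P4, P5, P6, P7, P8, P9}, which is all 10 achievements.
Only S7 contains P2, so S7 is forced; the remaining 6 achievements need at least 2 more chapters (each remaining chapter adds at most 3) — so at least 3 chapters are needed, and 3 is optimal.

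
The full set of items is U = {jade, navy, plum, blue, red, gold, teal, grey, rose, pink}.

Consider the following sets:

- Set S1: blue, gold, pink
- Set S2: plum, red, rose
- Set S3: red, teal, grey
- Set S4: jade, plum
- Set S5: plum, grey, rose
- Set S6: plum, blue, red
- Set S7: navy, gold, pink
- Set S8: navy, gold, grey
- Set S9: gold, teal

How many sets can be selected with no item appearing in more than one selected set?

S1, S3, S4 are pairwise disjoint (S1={blue,gold,pink}; S3={red,teal,grey}; S4={jade,plum}).
Every remaining set overlaps one of these, and no 4 of the listed sets are pairwise disjoint, so 3 is the maximum.

3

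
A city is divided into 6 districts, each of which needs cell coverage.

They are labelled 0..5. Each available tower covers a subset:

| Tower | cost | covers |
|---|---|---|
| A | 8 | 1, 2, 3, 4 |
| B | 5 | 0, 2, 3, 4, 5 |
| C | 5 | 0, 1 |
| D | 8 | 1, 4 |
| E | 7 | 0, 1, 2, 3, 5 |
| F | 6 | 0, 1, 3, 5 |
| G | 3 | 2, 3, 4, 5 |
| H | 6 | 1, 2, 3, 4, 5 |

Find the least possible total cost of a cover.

C, G together cover every district (C ∪ G = {0, 1, 2, 3, 4, 5}); total cost 5 + 3 = 8.
No covering selection has total cost below 8.

8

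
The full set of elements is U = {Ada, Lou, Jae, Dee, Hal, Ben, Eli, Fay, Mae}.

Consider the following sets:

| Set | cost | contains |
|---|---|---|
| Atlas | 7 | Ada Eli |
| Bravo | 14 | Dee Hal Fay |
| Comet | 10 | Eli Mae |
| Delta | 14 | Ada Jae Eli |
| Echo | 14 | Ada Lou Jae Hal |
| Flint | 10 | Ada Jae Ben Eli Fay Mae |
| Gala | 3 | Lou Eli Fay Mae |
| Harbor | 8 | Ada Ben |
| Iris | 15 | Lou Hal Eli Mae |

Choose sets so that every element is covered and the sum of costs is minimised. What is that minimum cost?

27

Bravo, Flint, Gala together cover every element (Bravo ∪ Flint ∪ Gala = {Ada, Lou, Jae, Dee, Hal, Ben, Eli, Fay, Mae}); total cost 14 + 10 + 3 = 27.
No covering selection has total cost below 27.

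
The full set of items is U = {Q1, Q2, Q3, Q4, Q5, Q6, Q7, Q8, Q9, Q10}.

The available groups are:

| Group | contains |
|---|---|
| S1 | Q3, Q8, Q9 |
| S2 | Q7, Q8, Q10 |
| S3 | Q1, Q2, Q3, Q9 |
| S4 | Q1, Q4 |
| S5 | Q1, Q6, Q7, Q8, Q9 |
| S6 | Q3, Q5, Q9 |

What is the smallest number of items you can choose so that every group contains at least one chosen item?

3

The 3 items {Q3, Q4, Q7} hit every group.
The groups S2, S4, S6 are pairwise disjoint, so any hitting set needs a separate item for each — at least 3. Hence 3 is optimal.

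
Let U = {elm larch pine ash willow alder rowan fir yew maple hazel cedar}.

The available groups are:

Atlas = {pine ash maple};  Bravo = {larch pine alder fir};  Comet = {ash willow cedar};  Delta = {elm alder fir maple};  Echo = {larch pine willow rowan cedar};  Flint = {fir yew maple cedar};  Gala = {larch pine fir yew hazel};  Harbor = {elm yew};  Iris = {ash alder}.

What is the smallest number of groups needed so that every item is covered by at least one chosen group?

4

Take {Atlas, Delta, Echo, Gala}. Their union is {elm, larch, pine, ash, willow, alder, rowan, fir, yew, maple, hazel, cedar}, which is all 12 items.
Only Gala contains hazel, so Gala is forced; the remaining 7 items need at least 3 more groups (each remaining group adds at most 3) — so at least 4 groups are needed, and 4 is optimal.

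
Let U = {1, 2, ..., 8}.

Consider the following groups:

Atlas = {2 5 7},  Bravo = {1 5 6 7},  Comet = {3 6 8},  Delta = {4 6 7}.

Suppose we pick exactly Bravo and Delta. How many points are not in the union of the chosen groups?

3

Union of Bravo, Delta = {1, 4, 5, 6, 7}.
Not covered: 2, 3, 8 — 3 points.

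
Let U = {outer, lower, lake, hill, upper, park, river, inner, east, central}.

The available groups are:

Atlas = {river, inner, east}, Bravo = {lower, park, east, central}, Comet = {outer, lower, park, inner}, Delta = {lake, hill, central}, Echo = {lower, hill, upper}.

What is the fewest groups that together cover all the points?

4

Atlas and Comet and Delta and Echo together: Atlas ∪ Comet ∪ Delta ∪ Echo = {outer, lower, lake, hill, upper, park, river, inner, east, central} — every point is covered.
Only Echo contains upper, so Echo is forced; the remaining 7 points need at least 3 more groups (each remaining group adds at most 3) — so at least 4 groups are needed, and 4 is optimal.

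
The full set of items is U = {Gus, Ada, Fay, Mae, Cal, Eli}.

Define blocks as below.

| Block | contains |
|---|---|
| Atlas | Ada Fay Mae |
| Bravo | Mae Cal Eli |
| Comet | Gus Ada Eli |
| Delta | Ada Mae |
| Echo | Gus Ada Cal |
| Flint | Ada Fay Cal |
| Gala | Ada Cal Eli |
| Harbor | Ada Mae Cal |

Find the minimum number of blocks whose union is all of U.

3

Take {Atlas, Bravo, Echo}. Their union is {Gus, Ada, Fay, Mae, Cal, Eli}, which is all 6 items.
No 2 of the 8 blocks cover everything (all 28 combinations miss at least one item), so 3 is optimal.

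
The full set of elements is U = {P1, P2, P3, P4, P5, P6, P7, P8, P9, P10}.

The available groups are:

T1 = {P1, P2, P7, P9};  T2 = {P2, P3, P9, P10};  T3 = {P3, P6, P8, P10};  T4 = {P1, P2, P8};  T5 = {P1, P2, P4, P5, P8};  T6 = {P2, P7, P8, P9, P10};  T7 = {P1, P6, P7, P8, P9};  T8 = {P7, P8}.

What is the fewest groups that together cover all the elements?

T1, T3, and T5 cover everything between them: the union {P1, P2, P3, P4, P5, P6, P7, P8, P9, P10} is all of U.
Only T5 contains P4, so T5 is forced; the remaining 5 elements need at least 2 more groups (each remaining group adds at most 3) — so at least 3 groups are needed, and 3 is optimal.

3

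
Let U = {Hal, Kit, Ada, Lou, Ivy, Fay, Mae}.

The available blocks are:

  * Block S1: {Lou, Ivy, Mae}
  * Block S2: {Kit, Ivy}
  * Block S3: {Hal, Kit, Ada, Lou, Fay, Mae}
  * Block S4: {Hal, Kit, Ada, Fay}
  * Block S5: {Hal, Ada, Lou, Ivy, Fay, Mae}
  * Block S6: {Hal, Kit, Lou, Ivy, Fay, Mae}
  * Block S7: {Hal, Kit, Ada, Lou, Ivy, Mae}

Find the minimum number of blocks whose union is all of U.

2

S4 and S7 cover everything between them: the union {Hal, Kit, Ada, Lou, Ivy, Fay, Mae} is all of U.
No single block has all 7 elements (the largest, S3, has 6), so 2 is optimal.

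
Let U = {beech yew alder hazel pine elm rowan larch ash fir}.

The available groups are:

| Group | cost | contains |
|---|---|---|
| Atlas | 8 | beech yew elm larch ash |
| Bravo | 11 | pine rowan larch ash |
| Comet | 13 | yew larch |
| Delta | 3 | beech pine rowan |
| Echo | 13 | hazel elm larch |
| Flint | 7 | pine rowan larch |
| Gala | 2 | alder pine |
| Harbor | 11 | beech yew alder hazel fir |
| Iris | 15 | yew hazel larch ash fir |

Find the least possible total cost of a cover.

22

Atlas, Delta, Harbor together cover every item (Atlas ∪ Delta ∪ Harbor = {beech, yew, alder, hazel, pine, elm, rowan, larch, ash, fir}); total cost 8 + 3 + 11 = 22.
The greedy pick Delta, Atlas, Gala, Harbor costs 24; no covering selection beats 22.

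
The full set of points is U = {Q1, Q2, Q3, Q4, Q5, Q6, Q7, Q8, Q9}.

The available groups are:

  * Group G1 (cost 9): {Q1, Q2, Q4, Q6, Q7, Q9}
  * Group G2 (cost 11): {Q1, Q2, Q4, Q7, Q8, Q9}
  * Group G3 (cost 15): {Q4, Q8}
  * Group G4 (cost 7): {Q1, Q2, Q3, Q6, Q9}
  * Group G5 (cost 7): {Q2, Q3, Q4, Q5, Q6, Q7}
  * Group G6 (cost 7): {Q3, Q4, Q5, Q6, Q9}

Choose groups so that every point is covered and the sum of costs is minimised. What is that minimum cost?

G2, G6 together cover every point (G2 ∪ G6 = {Q1, Q2, Q3, Q4, Q5, Q6, Q7, Q8, Q9}); total cost 11 + 7 = 18.
The greedy pick G5, G4, G2 costs 25; no covering selection beats 18.

18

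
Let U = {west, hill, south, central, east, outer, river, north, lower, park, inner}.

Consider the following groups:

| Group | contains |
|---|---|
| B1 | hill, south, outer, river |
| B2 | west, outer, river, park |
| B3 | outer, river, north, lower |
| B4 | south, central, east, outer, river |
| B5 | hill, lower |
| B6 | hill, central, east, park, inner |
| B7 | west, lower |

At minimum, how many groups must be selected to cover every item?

B1, B2, B3, and B6 cover everything between them: the union {west, hill, south, central, east, outer, river, north, lower, park, inner} is all of U.
No 3 of the 7 groups cover everything (all 35 combinations miss at least one item), so 4 is optimal.

4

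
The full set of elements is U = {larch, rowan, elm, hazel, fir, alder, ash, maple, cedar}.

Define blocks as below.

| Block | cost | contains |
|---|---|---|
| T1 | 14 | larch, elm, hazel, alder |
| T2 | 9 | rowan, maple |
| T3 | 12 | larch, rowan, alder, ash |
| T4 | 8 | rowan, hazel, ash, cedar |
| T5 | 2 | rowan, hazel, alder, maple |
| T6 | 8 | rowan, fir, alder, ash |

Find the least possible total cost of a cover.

32

T1, T4, T5, T6 together cover every element (T1 ∪ T4 ∪ T5 ∪ T6 = {larch, rowan, elm, hazel, fir, alder, ash, maple, cedar}); total cost 14 + 8 + 2 + 8 = 32.
No covering selection has total cost below 32.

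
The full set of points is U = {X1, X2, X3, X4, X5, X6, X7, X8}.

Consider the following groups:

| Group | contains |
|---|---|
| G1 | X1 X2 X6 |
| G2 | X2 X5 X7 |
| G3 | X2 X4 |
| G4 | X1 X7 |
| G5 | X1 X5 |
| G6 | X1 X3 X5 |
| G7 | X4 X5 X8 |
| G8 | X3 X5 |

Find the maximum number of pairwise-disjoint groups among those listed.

3

G3, G4, G8 are pairwise disjoint (G3={X2,X4}; G4={X1,X7}; G8={X3,X5}).
Every remaining group overlaps one of these, and no 4 of the listed groups are pairwise disjoint, so 3 is the maximum.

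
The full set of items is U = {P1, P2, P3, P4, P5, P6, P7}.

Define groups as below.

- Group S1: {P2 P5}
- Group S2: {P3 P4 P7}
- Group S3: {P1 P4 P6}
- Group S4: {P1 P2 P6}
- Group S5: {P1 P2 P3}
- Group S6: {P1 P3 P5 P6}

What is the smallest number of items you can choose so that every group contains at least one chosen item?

3

The 3 items {P3, P5, P6} hit every group.
No choice of 2 items meets every group, so 3 is the minimum.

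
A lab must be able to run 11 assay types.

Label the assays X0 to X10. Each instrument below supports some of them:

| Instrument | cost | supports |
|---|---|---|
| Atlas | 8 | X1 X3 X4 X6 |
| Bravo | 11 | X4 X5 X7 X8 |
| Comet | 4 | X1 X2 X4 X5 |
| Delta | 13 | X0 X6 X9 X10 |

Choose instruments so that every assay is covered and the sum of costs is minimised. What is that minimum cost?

36

Atlas, Bravo, Comet, Delta together cover every assay (Atlas ∪ Bravo ∪ Comet ∪ Delta = {X0, X1, X2, X3, X4, X5, X6, X7, X8, X9, X10}); total cost 8 + 11 + 4 + 13 = 36.
No covering selection has total cost below 36.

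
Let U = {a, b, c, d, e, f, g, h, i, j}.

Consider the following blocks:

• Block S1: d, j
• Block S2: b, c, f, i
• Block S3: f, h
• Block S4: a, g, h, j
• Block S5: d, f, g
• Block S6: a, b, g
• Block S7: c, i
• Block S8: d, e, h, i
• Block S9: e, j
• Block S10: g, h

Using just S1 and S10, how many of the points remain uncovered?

Union of S1, S10 = {d, g, h, j}.
Not covered: a, b, c, e, f, i — 6 points.

6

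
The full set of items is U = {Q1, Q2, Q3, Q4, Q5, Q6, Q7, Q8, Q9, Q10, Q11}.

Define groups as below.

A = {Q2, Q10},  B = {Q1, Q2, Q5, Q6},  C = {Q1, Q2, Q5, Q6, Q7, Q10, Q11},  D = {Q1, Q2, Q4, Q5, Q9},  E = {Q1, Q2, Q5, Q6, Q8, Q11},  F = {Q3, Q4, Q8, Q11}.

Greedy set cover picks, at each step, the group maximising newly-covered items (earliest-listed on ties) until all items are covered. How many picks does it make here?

Greedy: pick C (covers 7 new) → pick F (covers 3 new) → pick D (covers 1 new). Total picks: 3.

3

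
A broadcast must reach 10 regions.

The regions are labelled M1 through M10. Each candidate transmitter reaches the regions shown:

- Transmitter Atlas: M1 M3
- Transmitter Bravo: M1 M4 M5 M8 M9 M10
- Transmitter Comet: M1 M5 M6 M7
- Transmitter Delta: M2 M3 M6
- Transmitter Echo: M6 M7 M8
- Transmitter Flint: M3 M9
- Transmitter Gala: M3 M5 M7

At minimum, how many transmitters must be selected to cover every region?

3

Take {Bravo, Delta, Echo}. Their union is {M1, M2, M3, M4, M5, M6, M7, M8, M9, M10}, which is all 10 regions.
Only Delta contains M2, so Delta is forced; the remaining 7 regions need at least 2 more transmitters (each remaining transmitter adds at most 6) — so at least 3 transmitters are needed, and 3 is optimal.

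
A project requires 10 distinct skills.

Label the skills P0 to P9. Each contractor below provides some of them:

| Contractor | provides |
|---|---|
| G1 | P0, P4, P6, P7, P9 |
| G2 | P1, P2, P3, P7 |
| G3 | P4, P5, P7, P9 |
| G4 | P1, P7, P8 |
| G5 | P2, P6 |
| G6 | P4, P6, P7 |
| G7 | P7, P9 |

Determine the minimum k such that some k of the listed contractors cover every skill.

4

Take {G1, G2, G3, G4}. Their union is {P0, P1, P2, P3, P4, P5, P6, P7, P8, P9}, which is all 10 skills.
No 3 of the 7 contractors cover everything (all 35 combinations miss at least one skill), so 4 is optimal.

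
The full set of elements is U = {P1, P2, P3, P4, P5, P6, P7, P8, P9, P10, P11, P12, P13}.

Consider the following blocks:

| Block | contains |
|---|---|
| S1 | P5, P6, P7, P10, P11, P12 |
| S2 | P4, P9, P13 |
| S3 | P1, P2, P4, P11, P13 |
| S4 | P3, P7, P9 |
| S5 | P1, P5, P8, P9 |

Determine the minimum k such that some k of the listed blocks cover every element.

4

S1, S3, S4, and S5 cover everything between them: the union {P1, P2, P3, P4, P5, P6, P7, P8, P9, P10, P11, P12, P13} is all of U.
No 3 of the 5 blocks cover everything (all 10 combinations miss at least one element), so 4 is optimal.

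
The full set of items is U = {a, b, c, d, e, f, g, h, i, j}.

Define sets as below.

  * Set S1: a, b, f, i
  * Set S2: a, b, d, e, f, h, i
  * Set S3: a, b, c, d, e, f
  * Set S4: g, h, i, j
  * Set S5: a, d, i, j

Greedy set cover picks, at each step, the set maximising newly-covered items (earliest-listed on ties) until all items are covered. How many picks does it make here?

Greedy: pick S2 (covers 7 new) → pick S4 (covers 2 new) → pick S3 (covers 1 new). Total picks: 3.
(The true minimum cover uses only 2 sets, so greedy is not optimal here.)

3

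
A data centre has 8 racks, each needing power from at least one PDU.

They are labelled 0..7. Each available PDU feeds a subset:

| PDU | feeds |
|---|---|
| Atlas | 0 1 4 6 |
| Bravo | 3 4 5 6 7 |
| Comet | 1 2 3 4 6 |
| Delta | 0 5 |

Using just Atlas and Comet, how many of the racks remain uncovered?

Union of Atlas, Comet = {0, 1, 2, 3, 4, 6}.
Not covered: 5, 7 — 2 racks.

2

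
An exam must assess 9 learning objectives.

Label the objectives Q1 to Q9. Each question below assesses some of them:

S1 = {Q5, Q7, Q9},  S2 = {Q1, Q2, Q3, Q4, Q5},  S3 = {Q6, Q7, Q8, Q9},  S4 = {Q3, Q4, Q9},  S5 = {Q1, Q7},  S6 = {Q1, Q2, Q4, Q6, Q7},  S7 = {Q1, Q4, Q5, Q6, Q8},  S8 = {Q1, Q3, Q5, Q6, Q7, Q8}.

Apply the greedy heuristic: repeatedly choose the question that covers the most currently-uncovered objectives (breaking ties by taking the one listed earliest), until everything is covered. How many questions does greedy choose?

3

Greedy: pick S8 (covers 6 new) → pick S2 (covers 2 new) → pick S1 (covers 1 new). Total picks: 3.
(The true minimum cover uses only 2 questions, so greedy is not optimal here.)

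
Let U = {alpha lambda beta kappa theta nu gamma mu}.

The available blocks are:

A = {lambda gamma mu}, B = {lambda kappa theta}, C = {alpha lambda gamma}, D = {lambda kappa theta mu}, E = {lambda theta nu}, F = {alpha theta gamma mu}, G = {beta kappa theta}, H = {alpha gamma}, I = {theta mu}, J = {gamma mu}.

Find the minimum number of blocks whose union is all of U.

3

E and F and G together: E ∪ F ∪ G = {alpha, lambda, beta, kappa, theta, nu, gamma, mu} — every element is covered.
Only G contains beta, so G is forced; the remaining 5 elements need at least 2 more blocks (each remaining block adds at most 3) — so at least 3 blocks are needed, and 3 is optimal.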